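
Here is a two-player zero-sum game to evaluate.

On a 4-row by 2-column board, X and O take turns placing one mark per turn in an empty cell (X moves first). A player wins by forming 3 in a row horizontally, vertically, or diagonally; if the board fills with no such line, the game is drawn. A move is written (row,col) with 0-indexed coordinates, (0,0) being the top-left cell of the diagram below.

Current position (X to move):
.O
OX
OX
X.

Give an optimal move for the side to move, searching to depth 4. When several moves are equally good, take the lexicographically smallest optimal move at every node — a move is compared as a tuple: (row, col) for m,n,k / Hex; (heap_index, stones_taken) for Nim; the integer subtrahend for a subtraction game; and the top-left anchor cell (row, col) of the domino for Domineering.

[.O/OX/OX/X.] X move#1: (0,0):+0/XO/OX/OX/X., (3,1):+1/.O/OX/OX/XX*
[.O/OX/OX/XX] end (terminal -1, O#2); searched .O/OX/OX/X. to 4

X's best at [.O/OX/OX/X.]: (3,1)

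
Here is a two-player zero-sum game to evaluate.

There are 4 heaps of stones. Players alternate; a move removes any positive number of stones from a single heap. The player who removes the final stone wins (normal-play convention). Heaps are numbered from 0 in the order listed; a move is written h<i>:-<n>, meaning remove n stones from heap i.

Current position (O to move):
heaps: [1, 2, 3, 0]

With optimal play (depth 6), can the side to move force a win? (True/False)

p1 O@[(1,2,3,0)]: h0:-1[(0,2,3,0)]-1* h1:-1[(1,1,3,0)]-1 h1:-2[(1,0,3,0)]-1 h2:-1[(1,2,2,0)]-1 h2:-2[(1,2,1,0)]-1 h2:-3[(1,2,0,0)]-1
p2 X@[(0,2,3,0)]: h1:-1[(0,1,3,0)]-1 h1:-2[(0,0,3,0)]-1 h2:-1[(0,2,2,0)]+1* h2:-2[(0,2,1,0)]-1 h2:-3[(0,2,0,0)]-1
p3 O@[(0,2,2,0)]: h1:-1[(0,1,2,0)]-1* h1:-2[(0,0,2,0)]-1 h2:-1[(0,2,1,0)]-1 h2:-2[(0,2,0,0)]-1
p4 X@[(0,1,2,0)]: h1:-1[(0,0,2,0)]-1 h2:-1[(0,1,1,0)]+1* h2:-2[(0,1,0,0)]-1
p5 O@[(0,1,1,0)]: h1:-1[(0,0,1,0)]-1* h2:-1[(0,1,0,0)]-1
p6 X@[(0,0,1,0)]: h2:-1[(0,0,0,0)]+1*
p7 O@[(0,0,0,0)] terminal -1; root [(1,2,3,0)] d6

O winning at [(1,2,3,0)]: False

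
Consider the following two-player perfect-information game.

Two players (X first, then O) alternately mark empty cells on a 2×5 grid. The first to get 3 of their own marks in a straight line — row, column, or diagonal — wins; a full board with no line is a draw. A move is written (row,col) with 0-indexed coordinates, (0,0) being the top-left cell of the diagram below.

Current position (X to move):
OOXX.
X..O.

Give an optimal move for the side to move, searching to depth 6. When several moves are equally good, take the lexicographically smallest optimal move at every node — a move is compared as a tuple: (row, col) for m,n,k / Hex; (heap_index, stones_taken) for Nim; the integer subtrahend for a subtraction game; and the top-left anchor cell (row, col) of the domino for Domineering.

X's best at [OOXX./X..O.]: (0,4)

[OOXX./X..O.] X move#1: (0,4):+1/OOXXX/X..O.*, (1,1):+1/OOXX./XX.O., (1,2):+1/OOXX./X.XO., (1,4):+0/OOXX./X..OX
[OOXXX/X..O.] end (terminal -1, O#2); searched OOXX./X..O. to 6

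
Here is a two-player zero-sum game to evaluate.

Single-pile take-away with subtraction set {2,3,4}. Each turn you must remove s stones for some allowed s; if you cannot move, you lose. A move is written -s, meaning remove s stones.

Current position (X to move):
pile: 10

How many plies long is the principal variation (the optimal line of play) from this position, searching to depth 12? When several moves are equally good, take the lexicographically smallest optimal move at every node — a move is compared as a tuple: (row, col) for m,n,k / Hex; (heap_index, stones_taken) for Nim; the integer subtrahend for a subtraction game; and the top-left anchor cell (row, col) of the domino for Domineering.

PV length from [10]: 3 plies

p1 X@[10]: -2[8]-1 -3[7]+1* -4[6]+1
p2 O@[7]: -2[5]-1* -3[4]-1 -4[3]-1
p3 X@[5]: -2[3]-1 -3[2]-1 -4[1]+1*
p4 O@[1] terminal -1; root [10] d12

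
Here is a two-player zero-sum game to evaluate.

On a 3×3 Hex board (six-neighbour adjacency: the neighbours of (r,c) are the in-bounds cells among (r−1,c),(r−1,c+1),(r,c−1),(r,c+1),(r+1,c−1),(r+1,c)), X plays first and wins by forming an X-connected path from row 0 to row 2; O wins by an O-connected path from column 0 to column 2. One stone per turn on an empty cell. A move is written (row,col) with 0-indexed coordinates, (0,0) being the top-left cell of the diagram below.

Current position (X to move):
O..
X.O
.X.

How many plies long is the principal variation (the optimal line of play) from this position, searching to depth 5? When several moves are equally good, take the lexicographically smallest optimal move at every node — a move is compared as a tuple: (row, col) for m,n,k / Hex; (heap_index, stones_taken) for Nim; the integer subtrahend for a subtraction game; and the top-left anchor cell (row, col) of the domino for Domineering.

PV length from [O../X.O/.X.]: 3 plies

ply 1, X at O../X.O/.X. | (0,1)=+1→OX./X.O/.X.*; (0,2)=-1→O.X/X.O/.X.; (1,1)=+1→O../XXO/.X.; (2,0)=-1→O../X.O/XX.; (2,2)=-1→O../X.O/.XX
ply 2, O at OX./X.O/.X. | (0,2)=-1→OXO/X.O/.X.*; (1,1)=-1→OX./XOO/.X.; (2,0)=-1→OX./X.O/OX.; (2,2)=-1→OX./X.O/.XO
ply 3, X at OXO/X.O/.X. | (1,1)=+1→OXO/XXO/.X.*; (2,0)=+1→OXO/X.O/XX.; (2,2)=+1→OXO/X.O/.XX
ply 4: OXO/XXO/.X. is terminal -1 (O); from O../X.O/.X. depth 5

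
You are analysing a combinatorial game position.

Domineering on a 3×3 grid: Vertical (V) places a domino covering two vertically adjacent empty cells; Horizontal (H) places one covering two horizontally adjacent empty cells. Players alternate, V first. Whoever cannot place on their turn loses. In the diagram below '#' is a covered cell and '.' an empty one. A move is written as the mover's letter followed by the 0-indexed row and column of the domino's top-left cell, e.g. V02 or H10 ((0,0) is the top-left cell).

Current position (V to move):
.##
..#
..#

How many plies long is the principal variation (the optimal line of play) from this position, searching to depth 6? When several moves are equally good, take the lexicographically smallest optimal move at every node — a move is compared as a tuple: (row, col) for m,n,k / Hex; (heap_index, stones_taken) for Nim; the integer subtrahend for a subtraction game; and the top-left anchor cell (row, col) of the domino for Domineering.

ply 1, V at .##/..#/..# | V00=-1→###/#.#/..#; V10=+1→.##/#.#/#.#*; V11=+1→.##/.##/.##
ply 2: .##/#.#/#.# is terminal -1 (H); from .##/..#/..# depth 6

PV length from [.##/..#/..#]: 1 ply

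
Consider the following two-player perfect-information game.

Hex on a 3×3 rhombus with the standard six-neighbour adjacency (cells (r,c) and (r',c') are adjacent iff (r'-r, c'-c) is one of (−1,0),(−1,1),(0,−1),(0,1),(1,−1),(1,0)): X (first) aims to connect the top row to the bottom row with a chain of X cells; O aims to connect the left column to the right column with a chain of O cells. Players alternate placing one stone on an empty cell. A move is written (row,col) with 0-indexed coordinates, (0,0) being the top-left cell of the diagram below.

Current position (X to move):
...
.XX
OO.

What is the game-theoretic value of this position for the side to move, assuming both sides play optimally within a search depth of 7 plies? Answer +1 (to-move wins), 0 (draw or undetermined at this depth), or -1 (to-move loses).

[.../.XX/OO.] X move#1: (0,0):-1/X../.XX/OO., (0,1):-1/.X./.XX/OO., (0,2):-1/..X/.XX/OO., (1,0):-1/.../XXX/OO., (2,2):+1/.../.XX/OOX*
[.../.XX/OOX] O move#2: (0,0):-1/O../.XX/OOX*, (0,1):-1/.O./.XX/OOX, (0,2):-1/..O/.XX/OOX, (1,0):-1/.../OXX/OOX
[O../.XX/OOX] X move#3: (0,1):+1/OX./.XX/OOX*, (0,2):+1/O.X/.XX/OOX, (1,0):+1/O../XXX/OOX
[OX./.XX/OOX] end (terminal -1, O#4); searched .../.XX/OO. to 7

value(.../.XX/OO., X) = +1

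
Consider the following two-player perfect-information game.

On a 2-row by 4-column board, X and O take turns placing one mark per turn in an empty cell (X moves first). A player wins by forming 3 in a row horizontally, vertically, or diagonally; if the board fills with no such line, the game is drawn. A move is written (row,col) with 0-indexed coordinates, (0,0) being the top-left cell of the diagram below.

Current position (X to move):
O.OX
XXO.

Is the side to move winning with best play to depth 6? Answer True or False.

X winning at [O.OX/XXO.]: False

ply 1, X at O.OX/XXO. | (0,1)=+0→OXOX/XXO.*; (1,3)=-1→O.OX/XXOX
ply 2, O at OXOX/XXO. | (1,3)=+0→OXOX/XXOO*
ply 3: OXOX/XXOO is terminal +0 (X); from O.OX/XXO. depth 6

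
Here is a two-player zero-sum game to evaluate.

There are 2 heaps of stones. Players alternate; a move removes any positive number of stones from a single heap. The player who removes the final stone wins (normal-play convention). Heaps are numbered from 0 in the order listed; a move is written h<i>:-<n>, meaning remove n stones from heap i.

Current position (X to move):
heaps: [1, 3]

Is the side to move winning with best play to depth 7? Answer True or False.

ply 1, X at (1,3) | h0:-1=-1→(0,3); h1:-1=-1→(1,2); h1:-2=+1→(1,1)*; h1:-3=-1→(1,0)
ply 2, O at (1,1) | h0:-1=-1→(0,1)*; h1:-1=-1→(1,0)
ply 3, X at (0,1) | h1:-1=+1→(0,0)*
ply 4: (0,0) is terminal -1 (O); from (1,3) depth 7

X winning at [(1,3)]: True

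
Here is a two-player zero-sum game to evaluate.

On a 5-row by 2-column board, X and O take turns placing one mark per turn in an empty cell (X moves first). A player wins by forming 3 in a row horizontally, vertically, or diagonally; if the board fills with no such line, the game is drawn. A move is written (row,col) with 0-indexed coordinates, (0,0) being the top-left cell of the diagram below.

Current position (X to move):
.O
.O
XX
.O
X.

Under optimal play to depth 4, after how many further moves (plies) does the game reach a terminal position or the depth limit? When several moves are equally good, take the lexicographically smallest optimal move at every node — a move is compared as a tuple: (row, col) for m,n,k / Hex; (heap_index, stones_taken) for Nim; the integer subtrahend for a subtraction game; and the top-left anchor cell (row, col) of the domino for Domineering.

PV length from [.O/.O/XX/.O/X.]: 3 plies

ply 1, X at .O/.O/XX/.O/X. | (0,0)=+1→XO/.O/XX/.O/X.*; (1,0)=+1→.O/XO/XX/.O/X.; (3,0)=+1→.O/.O/XX/XO/X.; (4,1)=+0→.O/.O/XX/.O/XX
ply 2, O at XO/.O/XX/.O/X. | (1,0)=-1→XO/OO/XX/.O/X.*; (3,0)=-1→XO/.O/XX/OO/X.; (4,1)=-1→XO/.O/XX/.O/XO
ply 3, X at XO/OO/XX/.O/X. | (3,0)=+1→XO/OO/XX/XO/X.*; (4,1)=+0→XO/OO/XX/.O/XX
ply 4: XO/OO/XX/XO/X. is terminal -1 (O); from .O/.O/XX/.O/X. depth 4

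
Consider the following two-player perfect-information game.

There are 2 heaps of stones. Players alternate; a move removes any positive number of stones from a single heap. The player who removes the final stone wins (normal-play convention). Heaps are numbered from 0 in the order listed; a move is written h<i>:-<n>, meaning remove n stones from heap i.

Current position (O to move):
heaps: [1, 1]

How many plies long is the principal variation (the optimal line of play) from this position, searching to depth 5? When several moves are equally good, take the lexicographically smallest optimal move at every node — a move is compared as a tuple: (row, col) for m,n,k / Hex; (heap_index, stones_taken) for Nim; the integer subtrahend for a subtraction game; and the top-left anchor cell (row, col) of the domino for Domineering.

ply 1, O at (1,1) | h0:-1=-1→(0,1)*; h1:-1=-1→(1,0)
ply 2, X at (0,1) | h1:-1=+1→(0,0)*
ply 3: (0,0) is terminal -1 (O); from (1,1) depth 5

PV length from [(1,1)]: 2 plies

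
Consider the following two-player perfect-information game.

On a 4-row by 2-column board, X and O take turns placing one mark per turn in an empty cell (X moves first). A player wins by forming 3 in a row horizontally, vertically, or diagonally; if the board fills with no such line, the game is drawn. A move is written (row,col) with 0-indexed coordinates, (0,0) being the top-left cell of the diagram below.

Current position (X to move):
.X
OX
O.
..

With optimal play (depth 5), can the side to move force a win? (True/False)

X winning at [.X/OX/O./..]: True

[.X/OX/O./..] X move#1: (0,0):-1/XX/OX/O./.., (2,1):+1/.X/OX/OX/..*, (3,0):-1/.X/OX/O./X., (3,1):-1/.X/OX/O./.X
[.X/OX/OX/..] end (terminal -1, O#2); searched .X/OX/O./.. to 5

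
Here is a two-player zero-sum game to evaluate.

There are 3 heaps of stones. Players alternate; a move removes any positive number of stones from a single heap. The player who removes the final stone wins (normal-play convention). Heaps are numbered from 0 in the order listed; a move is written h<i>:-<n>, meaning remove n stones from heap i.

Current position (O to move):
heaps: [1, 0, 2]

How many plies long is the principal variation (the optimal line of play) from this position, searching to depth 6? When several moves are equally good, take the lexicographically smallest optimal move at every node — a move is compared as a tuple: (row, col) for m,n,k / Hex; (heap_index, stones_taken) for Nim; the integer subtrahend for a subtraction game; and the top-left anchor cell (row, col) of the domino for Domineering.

PV length from [(1,0,2)]: 3 plies

p1 O@[(1,0,2)]: h0:-1[(0,0,2)]-1 h2:-1[(1,0,1)]+1* h2:-2[(1,0,0)]-1
p2 X@[(1,0,1)]: h0:-1[(0,0,1)]-1* h2:-1[(1,0,0)]-1
p3 O@[(0,0,1)]: h2:-1[(0,0,0)]+1*
p4 X@[(0,0,0)] terminal -1; root [(1,0,2)] d6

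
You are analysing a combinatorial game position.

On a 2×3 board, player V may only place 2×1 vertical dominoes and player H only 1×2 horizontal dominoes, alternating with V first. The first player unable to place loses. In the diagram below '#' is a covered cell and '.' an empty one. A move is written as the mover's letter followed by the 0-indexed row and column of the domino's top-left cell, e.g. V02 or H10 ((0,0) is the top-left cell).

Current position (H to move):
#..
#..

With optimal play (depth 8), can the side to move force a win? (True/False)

H winning at [#../#..]: True

p1 H@[#../#..]: H01[###/#..]+1* H11[#../###]+1
p2 V@[###/#..] terminal -1; root [#../#..] d8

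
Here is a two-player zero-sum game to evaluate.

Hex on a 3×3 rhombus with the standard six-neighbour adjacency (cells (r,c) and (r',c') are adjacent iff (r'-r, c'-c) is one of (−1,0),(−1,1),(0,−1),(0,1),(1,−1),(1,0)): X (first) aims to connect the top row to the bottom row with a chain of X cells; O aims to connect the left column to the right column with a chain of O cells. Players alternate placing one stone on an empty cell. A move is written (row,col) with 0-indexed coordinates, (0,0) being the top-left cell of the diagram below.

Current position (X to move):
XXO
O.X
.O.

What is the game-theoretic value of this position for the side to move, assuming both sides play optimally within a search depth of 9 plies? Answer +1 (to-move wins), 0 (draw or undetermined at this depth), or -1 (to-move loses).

ply 1, X at XXO/O.X/.O. | (1,1)=+1→XXO/OXX/.O.*; (2,0)=-1→XXO/O.X/XO.; (2,2)=-1→XXO/O.X/.OX
ply 2, O at XXO/OXX/.O. | (2,0)=-1→XXO/OXX/OO.*; (2,2)=-1→XXO/OXX/.OO
ply 3, X at XXO/OXX/OO. | (2,2)=+1→XXO/OXX/OOX*
ply 4: XXO/OXX/OOX is terminal -1 (O); from XXO/O.X/.O. depth 9

value(XXO/O.X/.O., X) = +1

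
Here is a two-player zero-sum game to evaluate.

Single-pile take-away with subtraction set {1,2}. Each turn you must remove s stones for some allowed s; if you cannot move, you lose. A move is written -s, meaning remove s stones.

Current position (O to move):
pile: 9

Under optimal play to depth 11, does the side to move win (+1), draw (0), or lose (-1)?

value(9, O) = -1

p1 O@[9]: -1[8]-1* -2[7]-1
p2 X@[8]: -1[7]-1 -2[6]+1*
p3 O@[6]: -1[5]-1* -2[4]-1
p4 X@[5]: -1[4]-1 -2[3]+1*
p5 O@[3]: -1[2]-1* -2[1]-1
p6 X@[2]: -1[1]-1 -2[0]+1*
p7 O@[0] terminal -1; root [9] d11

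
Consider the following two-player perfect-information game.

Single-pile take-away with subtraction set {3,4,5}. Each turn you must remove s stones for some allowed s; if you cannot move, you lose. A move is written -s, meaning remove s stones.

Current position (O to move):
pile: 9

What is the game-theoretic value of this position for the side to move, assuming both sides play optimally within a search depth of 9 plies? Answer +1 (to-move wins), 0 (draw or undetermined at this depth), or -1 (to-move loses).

ply 1, O at 9 | -3=-1→6*; -4=-1→5; -5=-1→4
ply 2, X at 6 | -3=-1→3; -4=+1→2*; -5=+1→1
ply 3: 2 is terminal -1 (O); from 9 depth 9

value(9, O) = -1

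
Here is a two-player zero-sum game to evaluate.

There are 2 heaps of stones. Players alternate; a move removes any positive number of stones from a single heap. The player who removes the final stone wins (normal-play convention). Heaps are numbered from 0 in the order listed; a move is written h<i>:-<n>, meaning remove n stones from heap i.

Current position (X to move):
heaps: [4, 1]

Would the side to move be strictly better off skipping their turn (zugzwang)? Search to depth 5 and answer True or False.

p1 X@[(4,1)]: h0:-1[(3,1)]-1 h0:-2[(2,1)]-1 h0:-3[(1,1)]+1* h0:-4[(0,1)]-1 h1:-1[(4,0)]-1
p2 O@[(1,1)]: h0:-1[(0,1)]-1* h1:-1[(1,0)]-1
p3 X@[(0,1)]: h1:-1[(0,0)]+1*
p4 O@[(0,0)] terminal -1; root [(4,1)] d5
pass branch (O moves first from the same position):
  | p1 O@[(4,1)]: h0:-1[(3,1)]-1 h0:-2[(2,1)]-1 h0:-3[(1,1)]+1* h0:-4[(0,1)]-1 h1:-1[(4,0)]-1
  | p2 X@[(1,1)]: h0:-1[(0,1)]-1* h1:-1[(1,0)]-1
  | p3 O@[(0,1)]: h1:-1[(0,0)]+1*
  | p4 X@[(0,0)] terminal -1; root [(4,1)] d5
X moving scores +1; X passing scores -1

zugzwang((4,1), X) = False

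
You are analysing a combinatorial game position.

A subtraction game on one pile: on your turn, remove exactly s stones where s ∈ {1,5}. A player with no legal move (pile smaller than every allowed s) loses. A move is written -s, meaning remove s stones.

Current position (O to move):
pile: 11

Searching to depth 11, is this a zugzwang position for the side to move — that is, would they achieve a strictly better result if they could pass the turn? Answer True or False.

ply 1, O at 11 | -1=+1→10*; -5=+1→6
ply 2, X at 10 | -1=-1→9*; -5=-1→5
ply 3, O at 9 | -1=+1→8*; -5=+1→4
ply 4, X at 8 | -1=-1→7*; -5=-1→3
ply 5, O at 7 | -1=+1→6*; -5=+1→2
ply 6, X at 6 | -1=-1→5*; -5=-1→1
ply 7, O at 5 | -1=+1→4*; -5=+1→0
ply 8, X at 4 | -1=-1→3*
ply 9, O at 3 | -1=+1→2*
ply 10, X at 2 | -1=-1→1*
ply 11, O at 1 | -1=+1→0*
ply 12: 0 is terminal -1 (X); from 11 depth 11
suppose O passes — search the same position with X to move:
pass> ply 1, X at 11 | -1=+1→10*; -5=+1→6
pass> ply 2, O at 10 | -1=-1→9*; -5=-1→5
pass> ply 3, X at 9 | -1=+1→8*; -5=+1→4
pass> ply 4, O at 8 | -1=-1→7*; -5=-1→3
pass> ply 5, X at 7 | -1=+1→6*; -5=+1→2
pass> ply 6, O at 6 | -1=-1→5*; -5=-1→1
pass> ply 7, X at 5 | -1=+1→4*; -5=+1→0
pass> ply 8, O at 4 | -1=-1→3*
pass> ply 9, X at 3 | -1=+1→2*
pass> ply 10, O at 2 | -1=-1→1*
pass> ply 11, X at 1 | -1=+1→0*
pass> ply 12: 0 is terminal -1 (O); from 11 depth 11
for O: play +1, pass -1

zugzwang(11, O) = False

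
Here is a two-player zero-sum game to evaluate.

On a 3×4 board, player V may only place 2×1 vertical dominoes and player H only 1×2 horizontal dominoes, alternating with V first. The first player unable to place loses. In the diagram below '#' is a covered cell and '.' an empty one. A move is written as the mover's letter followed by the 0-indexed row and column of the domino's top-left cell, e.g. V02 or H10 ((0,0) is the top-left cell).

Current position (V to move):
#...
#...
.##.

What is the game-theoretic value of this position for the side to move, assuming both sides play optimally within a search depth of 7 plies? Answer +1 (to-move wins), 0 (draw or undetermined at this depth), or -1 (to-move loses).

value(#.../#.../.##., V) = +1

ply 1, V at #.../#.../.##. | V01=-1→##../##../.##.; V02=+1→#.#./#.#./.##.*; V03=-1→#..#/#..#/.##.; V13=-1→#.../#..#/.###
ply 2: #.#./#.#./.##. is terminal -1 (H); from #.../#.../.##. depth 7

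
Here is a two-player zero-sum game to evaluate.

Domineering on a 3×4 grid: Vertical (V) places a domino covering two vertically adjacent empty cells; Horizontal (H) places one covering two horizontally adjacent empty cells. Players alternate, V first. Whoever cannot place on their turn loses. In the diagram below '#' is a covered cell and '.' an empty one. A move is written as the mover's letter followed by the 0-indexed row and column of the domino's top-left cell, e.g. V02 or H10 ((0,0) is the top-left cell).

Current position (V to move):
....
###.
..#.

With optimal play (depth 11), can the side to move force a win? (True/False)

[..../###./..#.] V move#1: V03:-1/...#/####/..#.*, V13:-1/..../####/..##
[...#/####/..#.] H move#2: H00:+1/##.#/####/..#.*, H01:+1/.###/####/..#., H20:+1/...#/####/###.
[##.#/####/..#.] end (terminal -1, V#3); searched ..../###./..#. to 11

V winning at [..../###./..#.]: False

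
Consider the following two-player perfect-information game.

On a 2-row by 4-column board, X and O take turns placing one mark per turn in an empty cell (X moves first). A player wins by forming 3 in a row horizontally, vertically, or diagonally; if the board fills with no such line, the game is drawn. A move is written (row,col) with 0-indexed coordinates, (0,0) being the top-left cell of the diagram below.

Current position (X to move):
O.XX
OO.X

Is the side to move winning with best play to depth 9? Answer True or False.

X winning at [O.XX/OO.X]: True

ply 1, X at O.XX/OO.X | (0,1)=+1→OXXX/OO.X*; (1,2)=+0→O.XX/OOXX
ply 2: OXXX/OO.X is terminal -1 (O); from O.XX/OO.X depth 9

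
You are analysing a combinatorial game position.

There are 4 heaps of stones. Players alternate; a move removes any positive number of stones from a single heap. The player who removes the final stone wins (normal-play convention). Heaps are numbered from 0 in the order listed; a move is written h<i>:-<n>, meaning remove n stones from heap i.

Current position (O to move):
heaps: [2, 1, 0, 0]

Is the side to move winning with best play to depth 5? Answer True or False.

p1 O@[(2,1,0,0)]: h0:-1[(1,1,0,0)]+1* h0:-2[(0,1,0,0)]-1 h1:-1[(2,0,0,0)]-1
p2 X@[(1,1,0,0)]: h0:-1[(0,1,0,0)]-1* h1:-1[(1,0,0,0)]-1
p3 O@[(0,1,0,0)]: h1:-1[(0,0,0,0)]+1*
p4 X@[(0,0,0,0)] terminal -1; root [(2,1,0,0)] d5

O winning at [(2,1,0,0)]: True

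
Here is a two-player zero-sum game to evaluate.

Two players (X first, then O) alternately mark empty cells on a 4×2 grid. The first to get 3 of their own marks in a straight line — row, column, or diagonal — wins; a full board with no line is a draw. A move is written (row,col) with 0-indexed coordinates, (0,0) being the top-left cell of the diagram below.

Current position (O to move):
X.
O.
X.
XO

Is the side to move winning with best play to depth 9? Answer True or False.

O winning at [X./O./X./XO]: False

[X./O./X./XO] O move#1: (0,1):+0/XO/O./X./XO*, (1,1):+0/X./OO/X./XO, (2,1):+0/X./O./XO/XO
[XO/O./X./XO] X move#2: (1,1):+0/XO/OX/X./XO*, (2,1):+0/XO/O./XX/XO
[XO/OX/X./XO] O move#3: (2,1):+0/XO/OX/XO/XO*
[XO/OX/XO/XO] end (terminal +0, X#4); searched X./O./X./XO to 9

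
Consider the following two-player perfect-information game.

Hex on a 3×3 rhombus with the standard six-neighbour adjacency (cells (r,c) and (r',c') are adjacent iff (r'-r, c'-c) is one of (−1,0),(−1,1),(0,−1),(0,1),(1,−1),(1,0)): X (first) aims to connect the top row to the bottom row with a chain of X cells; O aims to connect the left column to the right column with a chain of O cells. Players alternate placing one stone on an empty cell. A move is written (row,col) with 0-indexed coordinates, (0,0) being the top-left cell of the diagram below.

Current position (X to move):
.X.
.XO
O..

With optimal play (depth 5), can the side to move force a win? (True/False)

X winning at [.X./.XO/O..]: True

p1 X@[.X./.XO/O..]: (0,0)[XX./.XO/O..]-1 (0,2)[.XX/.XO/O..]-1 (1,0)[.X./XXO/O..]-1 (2,1)[.X./.XO/OX.]+1* (2,2)[.X./.XO/O.X]-1
p2 O@[.X./.XO/OX.] terminal -1; root [.X./.XO/O..] d5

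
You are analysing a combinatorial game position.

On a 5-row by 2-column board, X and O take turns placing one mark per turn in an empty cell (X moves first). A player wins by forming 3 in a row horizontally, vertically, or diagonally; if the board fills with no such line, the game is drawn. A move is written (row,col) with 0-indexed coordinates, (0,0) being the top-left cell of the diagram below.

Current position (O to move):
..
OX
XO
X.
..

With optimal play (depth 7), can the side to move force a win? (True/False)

ply 1, O at ../OX/XO/X./.. | (0,0)=-1→O./OX/XO/X./..; (0,1)=-1→.O/OX/XO/X./..; (3,1)=-1→../OX/XO/XO/..; (4,0)=+0→../OX/XO/X./O.*; (4,1)=-1→../OX/XO/X./.O
ply 2, X at ../OX/XO/X./O. | (0,0)=+0→X./OX/XO/X./O.*; (0,1)=+0→.X/OX/XO/X./O.; (3,1)=+0→../OX/XO/XX/O.; (4,1)=+0→../OX/XO/X./OX
ply 3, O at X./OX/XO/X./O. | (0,1)=+0→XO/OX/XO/X./O.*; (3,1)=+0→X./OX/XO/XO/O.; (4,1)=+0→X./OX/XO/X./OO
ply 4, X at XO/OX/XO/X./O. | (3,1)=+0→XO/OX/XO/XX/O.*; (4,1)=+0→XO/OX/XO/X./OX
ply 5, O at XO/OX/XO/XX/O. | (4,1)=+0→XO/OX/XO/XX/OO*
ply 6: XO/OX/XO/XX/OO is terminal +0 (X); from ../OX/XO/X./.. depth 7

O winning at [../OX/XO/X./..]: False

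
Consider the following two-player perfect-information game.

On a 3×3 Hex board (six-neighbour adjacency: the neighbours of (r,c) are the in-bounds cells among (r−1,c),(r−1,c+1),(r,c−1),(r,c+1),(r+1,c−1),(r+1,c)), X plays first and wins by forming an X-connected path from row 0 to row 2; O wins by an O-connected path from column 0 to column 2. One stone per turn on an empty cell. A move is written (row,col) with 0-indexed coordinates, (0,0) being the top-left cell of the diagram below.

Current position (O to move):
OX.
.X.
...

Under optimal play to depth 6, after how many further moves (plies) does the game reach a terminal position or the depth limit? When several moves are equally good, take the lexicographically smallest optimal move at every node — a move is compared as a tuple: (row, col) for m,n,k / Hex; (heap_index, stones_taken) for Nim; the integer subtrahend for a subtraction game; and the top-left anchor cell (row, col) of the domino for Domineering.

p1 O@[OX./.X./...]: (0,2)[OXO/.X./...]-1* (1,0)[OX./OX./...]-1 (1,2)[OX./.XO/...]-1 (2,0)[OX./.X./O..]-1 (2,1)[OX./.X./.O.]-1 (2,2)[OX./.X./..O]-1
p2 X@[OXO/.X./...]: (1,0)[OXO/XX./...]+1* (1,2)[OXO/.XX/...]+1 (2,0)[OXO/.X./X..]+1 (2,1)[OXO/.X./.X.]+1 (2,2)[OXO/.X./..X]+1
p3 O@[OXO/XX./...]: (1,2)[OXO/XXO/...]-1* (2,0)[OXO/XX./O..]-1 (2,1)[OXO/XX./.O.]-1 (2,2)[OXO/XX./..O]-1
p4 X@[OXO/XXO/...]: (2,0)[OXO/XXO/X..]+1* (2,1)[OXO/XXO/.X.]+1 (2,2)[OXO/XXO/..X]+1
p5 O@[OXO/XXO/X..] terminal -1; root [OX./.X./...] d6

PV length from [OX./.X./...]: 4 plies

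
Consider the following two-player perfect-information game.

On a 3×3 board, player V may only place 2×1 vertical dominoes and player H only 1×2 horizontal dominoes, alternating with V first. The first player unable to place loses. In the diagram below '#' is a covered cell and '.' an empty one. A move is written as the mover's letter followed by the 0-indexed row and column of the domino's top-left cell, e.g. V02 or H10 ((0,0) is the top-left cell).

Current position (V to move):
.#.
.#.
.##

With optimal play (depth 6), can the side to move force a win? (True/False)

V winning at [.#./.#./.##]: True

p1 V@[.#./.#./.##]: V00[##./##./.##]+1* V02[.##/.##/.##]+1 V10[.#./##./###]+1
p2 H@[##./##./.##] terminal -1; root [.#./.#./.##] d6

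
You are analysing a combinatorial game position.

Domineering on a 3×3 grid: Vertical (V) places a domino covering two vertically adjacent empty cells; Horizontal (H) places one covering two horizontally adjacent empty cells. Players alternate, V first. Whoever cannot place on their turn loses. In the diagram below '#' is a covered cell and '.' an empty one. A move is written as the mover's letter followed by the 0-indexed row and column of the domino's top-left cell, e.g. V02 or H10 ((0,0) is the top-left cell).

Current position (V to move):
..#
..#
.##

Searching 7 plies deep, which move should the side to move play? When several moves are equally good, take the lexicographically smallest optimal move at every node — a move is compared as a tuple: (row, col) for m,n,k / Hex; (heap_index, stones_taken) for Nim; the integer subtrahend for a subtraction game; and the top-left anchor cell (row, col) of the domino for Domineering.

[..#/..#/.##] V move#1: V00:+1/#.#/#.#/.##*, V01:+1/.##/.##/.##, V10:-1/..#/#.#/###
[#.#/#.#/.##] end (terminal -1, H#2); searched ..#/..#/.## to 7

V's best at [..#/..#/.##]: V00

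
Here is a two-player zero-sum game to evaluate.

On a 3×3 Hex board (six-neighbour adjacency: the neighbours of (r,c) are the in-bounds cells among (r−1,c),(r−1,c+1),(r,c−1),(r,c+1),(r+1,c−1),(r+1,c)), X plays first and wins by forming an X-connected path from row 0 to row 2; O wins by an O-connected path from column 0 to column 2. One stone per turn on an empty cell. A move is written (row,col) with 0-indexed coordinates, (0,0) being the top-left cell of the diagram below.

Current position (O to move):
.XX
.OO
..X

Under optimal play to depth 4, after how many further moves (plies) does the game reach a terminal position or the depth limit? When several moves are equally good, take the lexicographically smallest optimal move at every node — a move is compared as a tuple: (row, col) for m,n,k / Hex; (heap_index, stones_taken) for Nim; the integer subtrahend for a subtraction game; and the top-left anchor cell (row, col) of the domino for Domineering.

p1 O@[.XX/.OO/..X]: (0,0)[OXX/.OO/..X]+1* (1,0)[.XX/OOO/..X]+1 (2,0)[.XX/.OO/O.X]+1 (2,1)[.XX/.OO/.OX]+1
p2 X@[OXX/.OO/..X]: (1,0)[OXX/XOO/..X]-1* (2,0)[OXX/.OO/X.X]-1 (2,1)[OXX/.OO/.XX]-1
p3 O@[OXX/XOO/..X]: (2,0)[OXX/XOO/O.X]+1* (2,1)[OXX/XOO/.OX]-1
p4 X@[OXX/XOO/O.X] terminal -1; root [.XX/.OO/..X] d4

PV length from [.XX/.OO/..X]: 3 plies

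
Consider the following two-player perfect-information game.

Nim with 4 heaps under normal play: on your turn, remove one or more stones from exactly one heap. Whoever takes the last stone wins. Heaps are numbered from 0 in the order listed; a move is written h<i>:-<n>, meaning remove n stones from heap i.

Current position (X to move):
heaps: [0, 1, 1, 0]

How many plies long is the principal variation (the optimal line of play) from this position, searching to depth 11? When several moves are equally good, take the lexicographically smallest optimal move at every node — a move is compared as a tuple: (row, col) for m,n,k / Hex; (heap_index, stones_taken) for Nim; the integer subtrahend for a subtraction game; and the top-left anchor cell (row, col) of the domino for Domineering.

PV length from [(0,1,1,0)]: 2 plies

p1 X@[(0,1,1,0)]: h1:-1[(0,0,1,0)]-1* h2:-1[(0,1,0,0)]-1
p2 O@[(0,0,1,0)]: h2:-1[(0,0,0,0)]+1*
p3 X@[(0,0,0,0)] terminal -1; root [(0,1,1,0)] d11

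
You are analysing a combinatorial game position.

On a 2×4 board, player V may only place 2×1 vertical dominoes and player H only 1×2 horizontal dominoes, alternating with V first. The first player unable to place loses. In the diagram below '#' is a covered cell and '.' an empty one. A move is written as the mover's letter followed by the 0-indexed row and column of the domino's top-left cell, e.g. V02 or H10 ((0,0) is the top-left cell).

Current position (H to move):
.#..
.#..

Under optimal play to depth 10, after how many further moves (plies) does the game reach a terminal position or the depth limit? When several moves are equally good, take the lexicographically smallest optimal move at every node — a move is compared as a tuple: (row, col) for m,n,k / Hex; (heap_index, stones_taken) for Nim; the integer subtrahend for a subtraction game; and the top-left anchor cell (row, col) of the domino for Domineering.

ply 1, H at .#../.#.. | H02=+1→.###/.#..*; H12=+1→.#../.###
ply 2, V at .###/.#.. | V00=-1→####/##..*
ply 3, H at ####/##.. | H12=+1→####/####*
ply 4: ####/#### is terminal -1 (V); from .#../.#.. depth 10

PV length from [.#../.#..]: 3 plies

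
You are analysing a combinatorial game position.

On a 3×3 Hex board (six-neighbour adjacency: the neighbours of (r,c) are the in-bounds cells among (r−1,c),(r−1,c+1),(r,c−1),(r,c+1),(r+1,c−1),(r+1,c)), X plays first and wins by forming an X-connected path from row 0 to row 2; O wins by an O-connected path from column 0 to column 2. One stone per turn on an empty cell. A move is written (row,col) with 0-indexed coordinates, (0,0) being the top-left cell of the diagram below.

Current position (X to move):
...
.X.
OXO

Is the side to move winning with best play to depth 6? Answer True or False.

p1 X@[.../.X./OXO]: (0,0)[X../.X./OXO]+1* (0,1)[.X./.X./OXO]+1 (0,2)[..X/.X./OXO]+1 (1,0)[.../XX./OXO]+1 (1,2)[.../.XX/OXO]+1
p2 O@[X../.X./OXO]: (0,1)[XO./.X./OXO]-1* (0,2)[X.O/.X./OXO]-1 (1,0)[X../OX./OXO]-1 (1,2)[X../.XO/OXO]-1
p3 X@[XO./.X./OXO]: (0,2)[XOX/.X./OXO]+1* (1,0)[XO./XX./OXO]+1 (1,2)[XO./.XX/OXO]+1
p4 O@[XOX/.X./OXO] terminal -1; root [.../.X./OXO] d6

X winning at [.../.X./OXO]: True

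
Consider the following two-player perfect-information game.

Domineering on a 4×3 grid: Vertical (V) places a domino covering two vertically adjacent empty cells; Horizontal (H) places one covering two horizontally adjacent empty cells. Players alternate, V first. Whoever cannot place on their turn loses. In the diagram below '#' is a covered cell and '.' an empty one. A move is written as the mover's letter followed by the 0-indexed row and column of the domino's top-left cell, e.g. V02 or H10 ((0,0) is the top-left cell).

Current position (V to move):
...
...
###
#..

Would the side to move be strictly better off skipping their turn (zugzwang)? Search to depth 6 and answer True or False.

[.../.../###/#..] V move#1: V00:-1/#../#../###/#.., V01:+1/.#./.#./###/#..*, V02:-1/..#/..#/###/#..
[.#./.#./###/#..] H move#2: H31:-1/.#./.#./###/###*
[.#./.#./###/###] V move#3: V00:+1/##./##./###/###*, V02:+1/.##/.##/###/###
[##./##./###/###] end (terminal -1, H#4); searched .../.../###/#.. to 6
pass branch (H moves first from the same position):
  | [.../.../###/#..] H move#1: H00:+1/##./.../###/#..*, H01:+1/.##/.../###/#.., H10:+1/.../##./###/#.., H11:+1/.../.##/###/#.., H31:-1/.../.../###/###
  | [##./.../###/#..] V move#2: V02:-1/###/..#/###/#..*
  | [###/..#/###/#..] H move#3: H10:+1/###/###/###/#..*, H31:+1/###/..#/###/###
  | [###/###/###/#..] end (terminal -1, V#4); searched .../.../###/#.. to 6
V moving scores +1; V passing scores -1

zugzwang(.../.../###/#.., V) = False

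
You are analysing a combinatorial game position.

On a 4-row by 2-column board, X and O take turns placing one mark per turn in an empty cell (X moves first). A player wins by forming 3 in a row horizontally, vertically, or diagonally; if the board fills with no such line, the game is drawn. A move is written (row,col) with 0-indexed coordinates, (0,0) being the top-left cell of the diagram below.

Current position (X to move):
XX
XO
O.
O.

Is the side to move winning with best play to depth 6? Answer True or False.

p1 X@[XX/XO/O./O.]: (2,1)[XX/XO/OX/O.]+0* (3,1)[XX/XO/O./OX]+0
p2 O@[XX/XO/OX/O.]: (3,1)[XX/XO/OX/OO]+0*
p3 X@[XX/XO/OX/OO] terminal +0; root [XX/XO/O./O.] d6

X winning at [XX/XO/O./O.]: False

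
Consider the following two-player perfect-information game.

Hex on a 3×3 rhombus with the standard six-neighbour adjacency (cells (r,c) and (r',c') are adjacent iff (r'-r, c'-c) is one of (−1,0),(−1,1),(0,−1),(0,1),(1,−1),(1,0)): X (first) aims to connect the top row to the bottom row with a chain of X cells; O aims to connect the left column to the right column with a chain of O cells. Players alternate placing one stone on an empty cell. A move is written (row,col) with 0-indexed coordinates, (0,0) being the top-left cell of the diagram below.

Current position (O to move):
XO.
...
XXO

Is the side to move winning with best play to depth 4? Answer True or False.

ply 1, O at XO./.../XXO | (0,2)=-1→XOO/.../XXO*; (1,0)=-1→XO./O../XXO; (1,1)=-1→XO./.O./XXO; (1,2)=-1→XO./..O/XXO
ply 2, X at XOO/.../XXO | (1,0)=+1→XOO/X../XXO*; (1,1)=-1→XOO/.X./XXO; (1,2)=-1→XOO/..X/XXO
ply 3: XOO/X../XXO is terminal -1 (O); from XO./.../XXO depth 4

O winning at [XO./.../XXO]: False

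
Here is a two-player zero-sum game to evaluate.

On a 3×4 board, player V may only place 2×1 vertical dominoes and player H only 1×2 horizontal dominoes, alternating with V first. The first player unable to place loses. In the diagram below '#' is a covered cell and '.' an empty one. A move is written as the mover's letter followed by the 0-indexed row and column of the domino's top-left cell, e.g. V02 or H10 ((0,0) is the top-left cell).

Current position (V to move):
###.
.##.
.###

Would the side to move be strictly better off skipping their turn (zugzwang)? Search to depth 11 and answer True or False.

zugzwang(###./.##./.###, V) = False

[###./.##./.###] V move#1: V03:+1/####/.###/.###*, V10:+1/###./###./####
[####/.###/.###] end (terminal -1, H#2); searched ###./.##./.### to 11
pass branch (H moves first from the same position):
  | [###./.##./.###] end (terminal -1, H#1); searched ###./.##./.### to 11
V moving scores +1; V passing scores +1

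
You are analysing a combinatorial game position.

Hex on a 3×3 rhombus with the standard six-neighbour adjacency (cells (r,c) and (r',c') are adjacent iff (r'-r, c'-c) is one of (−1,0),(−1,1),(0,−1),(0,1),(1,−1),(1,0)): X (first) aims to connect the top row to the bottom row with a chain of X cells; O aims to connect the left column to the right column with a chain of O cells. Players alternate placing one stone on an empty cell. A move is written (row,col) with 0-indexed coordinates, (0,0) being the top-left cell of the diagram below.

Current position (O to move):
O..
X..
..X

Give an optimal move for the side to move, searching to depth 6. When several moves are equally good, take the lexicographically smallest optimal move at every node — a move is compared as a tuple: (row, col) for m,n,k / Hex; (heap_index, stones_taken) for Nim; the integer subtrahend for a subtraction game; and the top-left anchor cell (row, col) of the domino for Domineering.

ply 1, O at O../X../..X | (0,1)=-1→OO./X../..X; (0,2)=-1→O.O/X../..X; (1,1)=+1→O../XO./..X*; (1,2)=-1→O../X.O/..X; (2,0)=-1→O../X../O.X; (2,1)=-1→O../X../.OX
ply 2, X at O../XO./..X | (0,1)=-1→OX./XO./..X*; (0,2)=-1→O.X/XO./..X; (1,2)=-1→O../XOX/..X; (2,0)=-1→O../XO./X.X; (2,1)=-1→O../XO./.XX
ply 3, O at OX./XO./..X | (0,2)=-1→OXO/XO./..X; (1,2)=-1→OX./XOO/..X; (2,0)=+1→OX./XO./O.X*; (2,1)=-1→OX./XO./.OX
ply 4, X at OX./XO./O.X | (0,2)=-1→OXX/XO./O.X*; (1,2)=-1→OX./XOX/O.X; (2,1)=-1→OX./XO./OXX
ply 5, O at OXX/XO./O.X | (1,2)=+1→OXX/XOO/O.X*; (2,1)=-1→OXX/XO./OOX
ply 6: OXX/XOO/O.X is terminal -1 (X); from O../X../..X depth 6

O's best at [O../X../..X]: (1,1)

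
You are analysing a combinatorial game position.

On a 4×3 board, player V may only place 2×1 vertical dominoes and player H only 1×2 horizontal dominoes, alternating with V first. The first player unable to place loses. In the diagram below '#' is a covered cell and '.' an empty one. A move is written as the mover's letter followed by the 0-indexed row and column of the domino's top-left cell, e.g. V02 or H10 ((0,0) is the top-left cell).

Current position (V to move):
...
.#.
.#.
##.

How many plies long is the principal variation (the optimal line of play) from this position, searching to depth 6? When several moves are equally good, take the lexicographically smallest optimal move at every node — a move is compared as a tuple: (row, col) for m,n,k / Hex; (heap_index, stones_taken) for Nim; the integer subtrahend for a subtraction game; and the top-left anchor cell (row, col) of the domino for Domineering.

ply 1, V at .../.#./.#./##. | V00=+1→#../##./.#./##.*; V02=+1→..#/.##/.#./##.; V10=+1→.../##./##./##.; V12=+1→.../.##/.##/##.; V22=+1→.../.#./.##/###
ply 2, H at #../##./.#./##. | H01=-1→###/##./.#./##.*
ply 3, V at ###/##./.#./##. | V12=+1→###/###/.##/##.*; V22=+1→###/##./.##/###
ply 4: ###/###/.##/##. is terminal -1 (H); from .../.#./.#./##. depth 6

PV length from [.../.#./.#./##.]: 3 plies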